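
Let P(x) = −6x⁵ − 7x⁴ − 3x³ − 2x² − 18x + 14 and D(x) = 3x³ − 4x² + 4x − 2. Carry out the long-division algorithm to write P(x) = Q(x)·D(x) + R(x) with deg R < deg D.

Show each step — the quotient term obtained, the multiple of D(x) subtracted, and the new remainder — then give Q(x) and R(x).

Step 1: lead(−6x⁵ − 7x⁴ − 3x³ − 2x² − 18x + 14) ÷ lead(D) = −6x⁵ ÷ 3x³ = −2x². Subtract (−2x²)·D = −6x⁵ + 8x⁴ − 8x³ + 4x². Remainder: −15x⁴ + 5x³ − 6x² − 18x + 14.
Step 2: lead(−15x⁴ + 5x³ − 6x² − 18x + 14) ÷ lead(D) = −15x⁴ ÷ 3x³ = −5x. Subtract (−5x)·D = −15x⁴ + 20x³ − 20x² + 10x. Remainder: −15x³ + 14x² − 28x + 14.
Step 3: lead(−15x³ + 14x² − 28x + 14) ÷ lead(D) = −15x³ ÷ 3x³ = −5. Subtract (−5)·D = −15x³ + 20x² − 20x + 10. Remainder: −6x² − 8x + 4.

Q(x) = −2x² − 5x − 5; R(x) = −6x² − 8x + 4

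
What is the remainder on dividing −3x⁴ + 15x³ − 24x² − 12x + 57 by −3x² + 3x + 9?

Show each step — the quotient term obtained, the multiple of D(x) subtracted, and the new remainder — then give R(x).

R(x) = 3x − 6

Step 1: lead(−3x⁴ + 15x³ − 24x² − 12x + 57) ÷ lead(D) = −3x⁴ ÷ −3x² = x². Subtract (x²)·D = −3x⁴ + 3x³ + 9x². Remainder: 12x³ − 33x² − 12x + 57.
Step 2: lead(12x³ − 33x² − 12x + 57) ÷ lead(D) = 12x³ ÷ −3x² = −4x. Subtract (−4x)·D = 12x³ − 12x² − 36x. Remainder: −21x² + 24x + 57.
Step 3: lead(−21x² + 24x + 57) ÷ lead(D) = −21x² ÷ −3x² = 7. Subtract (7)·D = −21x² + 21x + 63. Remainder: 3x − 6.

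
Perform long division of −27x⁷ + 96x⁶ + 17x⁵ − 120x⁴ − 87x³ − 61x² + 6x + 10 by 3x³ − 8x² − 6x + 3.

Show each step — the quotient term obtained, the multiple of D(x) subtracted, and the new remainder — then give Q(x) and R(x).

Step 1: lead(−27x⁷ + 96x⁶ + 17x⁵ − 120x⁴ − 87x³ − 61x² + 6x + 10) ÷ lead(D) = −27x⁷ ÷ 3x³ = −9x⁴. Subtract (−9x⁴)·D = −27x⁷ + 72x⁶ + 54x⁵ − 27x⁴. Remainder: 24x⁶ − 37x⁵ − 93x⁴ − 87x³ − 61x² + 6x + 10.
Step 2: lead(24x⁶ − 37x⁵ − 93x⁴ − 87x³ − 61x² + 6x + 10) ÷ lead(D) = 24x⁶ ÷ 3x³ = 8x³. Subtract (8x³)·D = 24x⁶ − 64x⁵ − 48x⁴ + 24x³. Remainder: 27x⁵ − 45x⁴ − 111x³ − 61x² + 6x + 10.
Step 3: lead(27x⁵ − 45x⁴ − 111x³ − 61x² + 6x + 10) ÷ lead(D) = 27x⁵ ÷ 3x³ = 9x². Subtract (9x²)·D = 27x⁵ − 72x⁴ − 54x³ + 27x². Remainder: 27x⁴ − 57x³ − 88x² + 6x + 10.
Step 4: lead(27x⁴ − 57x³ − 88x² + 6x + 10) ÷ lead(D) = 27x⁴ ÷ 3x³ = 9x. Subtract (9x)·D = 27x⁴ − 72x³ − 54x² + 27x. Remainder: 15x³ − 34x² − 21x + 10.
Step 5: lead(15x³ − 34x² − 21x + 10) ÷ lead(D) = 15x³ ÷ 3x³ = 5. Subtract (5)·D = 15x³ − 40x² − 30x + 15. Remainder: 6x² + 9x − 5.

Q(x) = −9x⁴ + 8x³ + 9x² + 9x + 5; R(x) = 6x² + 9x − 5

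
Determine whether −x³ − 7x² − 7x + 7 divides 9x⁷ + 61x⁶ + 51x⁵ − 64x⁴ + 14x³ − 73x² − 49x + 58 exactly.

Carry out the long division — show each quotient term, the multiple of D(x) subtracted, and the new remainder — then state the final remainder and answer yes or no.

R(x) = −3x² − 7x + 9, so D(x) is not a factor of P(x). no

Step 1: lead(9x⁷ + 61x⁶ + 51x⁵ − 64x⁴ + 14x³ − 73x² − 49x + 58) ÷ lead(D) = 9x⁷ ÷ −x³ = −9x⁴. Subtract (−9x⁴)·D = 9x⁷ + 63x⁶ + 63x⁵ − 63x⁴. Remainder: −2x⁶ − 12x⁵ − x⁴ + 14x³ − 73x² − 49x + 58.
Step 2: lead(−2x⁶ − 12x⁵ − x⁴ + 14x³ − 73x² − 49x + 58) ÷ lead(D) = −2x⁶ ÷ −x³ = 2x³. Subtract (2x³)·D = −2x⁶ − 14x⁵ − 14x⁴ + 14x³. Remainder: 2x⁵ + 13x⁴ − 73x² − 49x + 58.
Step 3: lead(2x⁵ + 13x⁴ − 73x² − 49x + 58) ÷ lead(D) = 2x⁵ ÷ −x³ = −2x². Subtract (−2x²)·D = 2x⁵ + 14x⁴ + 14x³ − 14x². Remainder: −x⁴ − 14x³ − 59x² − 49x + 58.
Step 4: lead(−x⁴ − 14x³ − 59x² − 49x + 58) ÷ lead(D) = −x⁴ ÷ −x³ = x. Subtract (x)·D = −x⁴ − 7x³ − 7x² + 7x. Remainder: −7x³ − 52x² − 56x + 58.
Step 5: lead(−7x³ − 52x² − 56x + 58) ÷ lead(D) = −7x³ ÷ −x³ = 7. Subtract (7)·D = −7x³ − 49x² − 49x + 49. Remainder: −3x² − 7x + 9.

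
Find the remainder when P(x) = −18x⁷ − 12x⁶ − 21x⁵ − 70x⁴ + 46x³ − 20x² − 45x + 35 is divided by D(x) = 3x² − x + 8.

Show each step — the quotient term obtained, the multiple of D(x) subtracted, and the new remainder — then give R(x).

Step 1: lead(−18x⁷ − 12x⁶ − 21x⁵ − 70x⁴ + 46x³ − 20x² − 45x + 35) ÷ lead(D) = −18x⁷ ÷ 3x² = −6x⁵. Subtract (−6x⁵)·D = −18x⁷ + 6x⁶ − 48x⁵. Remainder: −18x⁶ + 27x⁵ − 70x⁴ + 46x³ − 20x² − 45x + 35.
Step 2: lead(−18x⁶ + 27x⁵ − 70x⁴ + 46x³ − 20x² − 45x + 35) ÷ lead(D) = −18x⁶ ÷ 3x² = −6x⁴. Subtract (−6x⁴)·D = −18x⁶ + 6x⁵ − 48x⁴. Remainder: 21x⁵ − 22x⁴ + 46x³ − 20x² − 45x + 35.
Step 3: lead(21x⁵ − 22x⁴ + 46x³ − 20x² − 45x + 35) ÷ lead(D) = 21x⁵ ÷ 3x² = 7x³. Subtract (7x³)·D = 21x⁵ − 7x⁴ + 56x³. Remainder: −15x⁴ − 10x³ − 20x² − 45x + 35.
Step 4: lead(−15x⁴ − 10x³ − 20x² − 45x + 35) ÷ lead(D) = −15x⁴ ÷ 3x² = −5x². Subtract (−5x²)·D = −15x⁴ + 5x³ − 40x². Remainder: −15x³ + 20x² − 45x + 35.
Step 5: lead(−15x³ + 20x² − 45x + 35) ÷ lead(D) = −15x³ ÷ 3x² = −5x. Subtract (−5x)·D = −15x³ + 5x² − 40x. Remainder: 15x² − 5x + 35.
Step 6: lead(15x² − 5x + 35) ÷ lead(D) = 15x² ÷ 3x² = 5. Subtract (5)·D = 15x² − 5x + 40. Remainder: −5.

R(x) = −5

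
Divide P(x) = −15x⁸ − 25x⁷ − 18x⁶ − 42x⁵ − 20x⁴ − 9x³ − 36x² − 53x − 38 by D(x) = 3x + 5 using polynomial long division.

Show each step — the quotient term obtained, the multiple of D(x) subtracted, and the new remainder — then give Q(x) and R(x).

Step 1: lead(−15x⁸ − 25x⁷ − 18x⁶ − 42x⁵ − 20x⁴ − 9x³ − 36x² − 53x − 38) ÷ lead(D) = −15x⁸ ÷ 3x = −5x⁷. Subtract (−5x⁷)·D = −15x⁸ − 25x⁷. Remainder: −18x⁶ − 42x⁵ − 20x⁴ − 9x³ − 36x² − 53x − 38.
Step 2: lead(−18x⁶ − 42x⁵ − 20x⁴ − 9x³ − 36x² − 53x − 38) ÷ lead(D) = −18x⁶ ÷ 3x = −6x⁵. Subtract (−6x⁵)·D = −18x⁶ − 30x⁵. Remainder: −12x⁵ − 20x⁴ − 9x³ − 36x² − 53x − 38.
Step 3: lead(−12x⁵ − 20x⁴ − 9x³ − 36x² − 53x − 38) ÷ lead(D) = −12x⁵ ÷ 3x = −4x⁴. Subtract (−4x⁴)·D = −12x⁵ − 20x⁴. Remainder: −9x³ − 36x² − 53x − 38.
Step 4: lead(−9x³ − 36x² − 53x − 38) ÷ lead(D) = −9x³ ÷ 3x = −3x². Subtract (−3x²)·D = −9x³ − 15x². Remainder: −21x² − 53x − 38.
Step 5: lead(−21x² − 53x − 38) ÷ lead(D) = −21x² ÷ 3x = −7x. Subtract (−7x)·D = −21x² − 35x. Remainder: −18x − 38.
Step 6: lead(−18x − 38) ÷ lead(D) = −18x ÷ 3x = −6. Subtract (−6)·D = −18x − 30. Remainder: −8.

Q(x) = −5x⁷ − 6x⁵ − 4x⁴ − 3x² − 7x − 6; R(x) = −8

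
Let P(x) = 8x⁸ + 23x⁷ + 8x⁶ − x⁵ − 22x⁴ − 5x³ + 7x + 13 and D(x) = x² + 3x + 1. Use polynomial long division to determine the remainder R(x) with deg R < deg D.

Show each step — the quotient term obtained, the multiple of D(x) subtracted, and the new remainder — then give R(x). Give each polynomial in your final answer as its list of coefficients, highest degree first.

Step 1: lead(8x⁸ + 23x⁷ + 8x⁶ − x⁵ − 22x⁴ − 5x³ + 7x + 13) ÷ lead(D) = 8x⁸ ÷ x² = 8x⁶. Subtract (8x⁶)·D = 8x⁸ + 24x⁷ + 8x⁶. Remainder: −x⁷ − x⁵ − 22x⁴ − 5x³ + 7x + 13.
Step 2: lead(−x⁷ − x⁵ − 22x⁴ − 5x³ + 7x + 13) ÷ lead(D) = −x⁷ ÷ x² = −x⁵. Subtract (−x⁵)·D = −x⁷ − 3x⁶ − x⁵. Remainder: 3x⁶ − 22x⁴ − 5x³ + 7x + 13.
Step 3: lead(3x⁶ − 22x⁴ − 5x³ + 7x + 13) ÷ lead(D) = 3x⁶ ÷ x² = 3x⁴. Subtract (3x⁴)·D = 3x⁶ + 9x⁵ + 3x⁴. Remainder: −9x⁵ − 25x⁴ − 5x³ + 7x + 13.
Step 4: lead(−9x⁵ − 25x⁴ − 5x³ + 7x + 13) ÷ lead(D) = −9x⁵ ÷ x² = −9x³. Subtract (−9x³)·D = −9x⁵ − 27x⁴ − 9x³. Remainder: 2x⁴ + 4x³ + 7x + 13.
Step 5: lead(2x⁴ + 4x³ + 7x + 13) ÷ lead(D) = 2x⁴ ÷ x² = 2x². Subtract (2x²)·D = 2x⁴ + 6x³ + 2x². Remainder: −2x³ − 2x² + 7x + 13.
Step 6: lead(−2x³ − 2x² + 7x + 13) ÷ lead(D) = −2x³ ÷ x² = −2x. Subtract (−2x)·D = −2x³ − 6x² − 2x. Remainder: 4x² + 9x + 13.
Step 7: lead(4x² + 9x + 13) ÷ lead(D) = 4x² ÷ x² = 4. Subtract (4)·D = 4x² + 12x + 4. Remainder: −3x + 9.

R = [-3, 9]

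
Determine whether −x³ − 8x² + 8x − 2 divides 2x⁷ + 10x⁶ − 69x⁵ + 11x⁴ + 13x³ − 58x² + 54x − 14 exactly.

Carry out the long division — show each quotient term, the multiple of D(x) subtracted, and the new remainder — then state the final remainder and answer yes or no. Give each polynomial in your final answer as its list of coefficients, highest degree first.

Step 1: lead(2x⁷ + 10x⁶ − 69x⁵ + 11x⁴ + 13x³ − 58x² + 54x − 14) ÷ lead(D) = 2x⁷ ÷ −x³ = −2x⁴. Subtract (−2x⁴)·D = 2x⁷ + 16x⁶ − 16x⁵ + 4x⁴. Remainder: −6x⁶ − 53x⁵ + 7x⁴ + 13x³ − 58x² + 54x − 14.
Step 2: lead(−6x⁶ − 53x⁵ + 7x⁴ + 13x³ − 58x² + 54x − 14) ÷ lead(D) = −6x⁶ ÷ −x³ = 6x³. Subtract (6x³)·D = −6x⁶ − 48x⁵ + 48x⁴ − 12x³. Remainder: −5x⁵ − 41x⁴ + 25x³ − 58x² + 54x − 14.
Step 3: lead(−5x⁵ − 41x⁴ + 25x³ − 58x² + 54x − 14) ÷ lead(D) = −5x⁵ ÷ −x³ = 5x². Subtract (5x²)·D = −5x⁵ − 40x⁴ + 40x³ − 10x². Remainder: −x⁴ − 15x³ − 48x² + 54x − 14.
Step 4: lead(−x⁴ − 15x³ − 48x² + 54x − 14) ÷ lead(D) = −x⁴ ÷ −x³ = x. Subtract (x)·D = −x⁴ − 8x³ + 8x² − 2x. Remainder: −7x³ − 56x² + 56x − 14.
Step 5: lead(−7x³ − 56x² + 56x − 14) ÷ lead(D) = −7x³ ÷ −x³ = 7. Subtract (7)·D = −7x³ − 56x² + 56x − 14. Remainder: 0.

R = [0], so D(x) is a factor of P(x). yes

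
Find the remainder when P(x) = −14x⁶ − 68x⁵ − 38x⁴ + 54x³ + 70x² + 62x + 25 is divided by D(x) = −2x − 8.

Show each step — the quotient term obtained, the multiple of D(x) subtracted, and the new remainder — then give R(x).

R(x) = 1

Step 1: lead(−14x⁶ − 68x⁵ − 38x⁴ + 54x³ + 70x² + 62x + 25) ÷ lead(D) = −14x⁶ ÷ −2x = 7x⁵. Subtract (7x⁵)·D = −14x⁶ − 56x⁵. Remainder: −12x⁵ − 38x⁴ + 54x³ + 70x² + 62x + 25.
Step 2: lead(−12x⁵ − 38x⁴ + 54x³ + 70x² + 62x + 25) ÷ lead(D) = −12x⁵ ÷ −2x = 6x⁴. Subtract (6x⁴)·D = −12x⁵ − 48x⁴. Remainder: 10x⁴ + 54x³ + 70x² + 62x + 25.
Step 3: lead(10x⁴ + 54x³ + 70x² + 62x + 25) ÷ lead(D) = 10x⁴ ÷ −2x = −5x³. Subtract (−5x³)·D = 10x⁴ + 40x³. Remainder: 14x³ + 70x² + 62x + 25.
Step 4: lead(14x³ + 70x² + 62x + 25) ÷ lead(D) = 14x³ ÷ −2x = −7x². Subtract (−7x²)·D = 14x³ + 56x². Remainder: 14x² + 62x + 25.
Step 5: lead(14x² + 62x + 25) ÷ lead(D) = 14x² ÷ −2x = −7x. Subtract (−7x)·D = 14x² + 56x. Remainder: 6x + 25.
Step 6: lead(6x + 25) ÷ lead(D) = 6x ÷ −2x = −3. Subtract (−3)·D = 6x + 24. Remainder: 1.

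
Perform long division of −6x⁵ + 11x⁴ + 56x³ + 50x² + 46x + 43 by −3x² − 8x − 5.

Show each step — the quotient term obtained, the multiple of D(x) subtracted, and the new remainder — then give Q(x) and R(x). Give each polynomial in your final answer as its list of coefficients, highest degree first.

Step 1: lead(−6x⁵ + 11x⁴ + 56x³ + 50x² + 46x + 43) ÷ lead(D) = −6x⁵ ÷ −3x² = 2x³. Subtract (2x³)·D = −6x⁵ − 16x⁴ − 10x³. Remainder: 27x⁴ + 66x³ + 50x² + 46x + 43.
Step 2: lead(27x⁴ + 66x³ + 50x² + 46x + 43) ÷ lead(D) = 27x⁴ ÷ −3x² = −9x². Subtract (−9x²)·D = 27x⁴ + 72x³ + 45x². Remainder: −6x³ + 5x² + 46x + 43.
Step 3: lead(−6x³ + 5x² + 46x + 43) ÷ lead(D) = −6x³ ÷ −3x² = 2x. Subtract (2x)·D = −6x³ − 16x² − 10x. Remainder: 21x² + 56x + 43.
Step 4: lead(21x² + 56x + 43) ÷ lead(D) = 21x² ÷ −3x² = −7. Subtract (−7)·D = 21x² + 56x + 35. Remainder: 8.

Q = [2, -9, 2, -7]; R = [8]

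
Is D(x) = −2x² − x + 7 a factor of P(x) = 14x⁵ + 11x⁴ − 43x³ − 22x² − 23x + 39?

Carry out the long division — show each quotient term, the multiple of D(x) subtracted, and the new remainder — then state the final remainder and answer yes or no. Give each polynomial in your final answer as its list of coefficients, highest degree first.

Step 1: lead(14x⁵ + 11x⁴ − 43x³ − 22x² − 23x + 39) ÷ lead(D) = 14x⁵ ÷ −2x² = −7x³. Subtract (−7x³)·D = 14x⁵ + 7x⁴ − 49x³. Remainder: 4x⁴ + 6x³ − 22x² − 23x + 39.
Step 2: lead(4x⁴ + 6x³ − 22x² − 23x + 39) ÷ lead(D) = 4x⁴ ÷ −2x² = −2x². Subtract (−2x²)·D = 4x⁴ + 2x³ − 14x². Remainder: 4x³ − 8x² − 23x + 39.
Step 3: lead(4x³ − 8x² − 23x + 39) ÷ lead(D) = 4x³ ÷ −2x² = −2x. Subtract (−2x)·D = 4x³ + 2x² − 14x. Remainder: −10x² − 9x + 39.
Step 4: lead(−10x² − 9x + 39) ÷ lead(D) = −10x² ÷ −2x² = 5. Subtract (5)·D = −10x² − 5x + 35. Remainder: −4x + 4.

R = [-4, 4], so D(x) is not a factor of P(x). no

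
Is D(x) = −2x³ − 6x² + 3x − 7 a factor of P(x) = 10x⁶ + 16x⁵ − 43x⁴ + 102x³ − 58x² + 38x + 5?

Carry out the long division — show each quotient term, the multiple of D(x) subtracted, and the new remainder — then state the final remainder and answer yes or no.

Step 1: lead(10x⁶ + 16x⁵ − 43x⁴ + 102x³ − 58x² + 38x + 5) ÷ lead(D) = 10x⁶ ÷ −2x³ = −5x³. Subtract (−5x³)·D = 10x⁶ + 30x⁵ − 15x⁴ + 35x³. Remainder: −14x⁵ − 28x⁴ + 67x³ − 58x² + 38x + 5.
Step 2: lead(−14x⁵ − 28x⁴ + 67x³ − 58x² + 38x + 5) ÷ lead(D) = −14x⁵ ÷ −2x³ = 7x². Subtract (7x²)·D = −14x⁵ − 42x⁴ + 21x³ − 49x². Remainder: 14x⁴ + 46x³ − 9x² + 38x + 5.
Step 3: lead(14x⁴ + 46x³ − 9x² + 38x + 5) ÷ lead(D) = 14x⁴ ÷ −2x³ = −7x. Subtract (−7x)·D = 14x⁴ + 42x³ − 21x² + 49x. Remainder: 4x³ + 12x² − 11x + 5.
Step 4: lead(4x³ + 12x² − 11x + 5) ÷ lead(D) = 4x³ ÷ −2x³ = −2. Subtract (−2)·D = 4x³ + 12x² − 6x + 14. Remainder: −5x − 9.

R(x) = −5x − 9, so D(x) is not a factor of P(x). no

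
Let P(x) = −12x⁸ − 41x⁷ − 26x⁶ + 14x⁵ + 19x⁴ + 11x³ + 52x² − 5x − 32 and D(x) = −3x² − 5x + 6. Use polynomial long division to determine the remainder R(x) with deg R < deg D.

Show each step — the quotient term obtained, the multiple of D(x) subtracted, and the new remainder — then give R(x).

Step 1: lead(−12x⁸ − 41x⁷ − 26x⁶ + 14x⁵ + 19x⁴ + 11x³ + 52x² − 5x − 32) ÷ lead(D) = −12x⁸ ÷ −3x² = 4x⁶. Subtract (4x⁶)·D = −12x⁸ − 20x⁷ + 24x⁶. Remainder: −21x⁷ − 50x⁶ + 14x⁵ + 19x⁴ + 11x³ + 52x² − 5x − 32.
Step 2: lead(−21x⁷ − 50x⁶ + 14x⁵ + 19x⁴ + 11x³ + 52x² − 5x − 32) ÷ lead(D) = −21x⁷ ÷ −3x² = 7x⁵. Subtract (7x⁵)·D = −21x⁷ − 35x⁶ + 42x⁵. Remainder: −15x⁶ − 28x⁵ + 19x⁴ + 11x³ + 52x² − 5x − 32.
Step 3: lead(−15x⁶ − 28x⁵ + 19x⁴ + 11x³ + 52x² − 5x − 32) ÷ lead(D) = −15x⁶ ÷ −3x² = 5x⁴. Subtract (5x⁴)·D = −15x⁶ − 25x⁵ + 30x⁴. Remainder: −3x⁵ − 11x⁴ + 11x³ + 52x² − 5x − 32.
Step 4: lead(−3x⁵ − 11x⁴ + 11x³ + 52x² − 5x − 32) ÷ lead(D) = −3x⁵ ÷ −3x² = x³. Subtract (x³)·D = −3x⁵ − 5x⁴ + 6x³. Remainder: −6x⁴ + 5x³ + 52x² − 5x − 32.
Step 5: lead(−6x⁴ + 5x³ + 52x² − 5x − 32) ÷ lead(D) = −6x⁴ ÷ −3x² = 2x². Subtract (2x²)·D = −6x⁴ − 10x³ + 12x². Remainder: 15x³ + 40x² − 5x − 32.
Step 6: lead(15x³ + 40x² − 5x − 32) ÷ lead(D) = 15x³ ÷ −3x² = −5x. Subtract (−5x)·D = 15x³ + 25x² − 30x. Remainder: 15x² + 25x − 32.
Step 7: lead(15x² + 25x − 32) ÷ lead(D) = 15x² ÷ −3x² = −5. Subtract (−5)·D = 15x² + 25x − 30. Remainder: −2.

R(x) = −2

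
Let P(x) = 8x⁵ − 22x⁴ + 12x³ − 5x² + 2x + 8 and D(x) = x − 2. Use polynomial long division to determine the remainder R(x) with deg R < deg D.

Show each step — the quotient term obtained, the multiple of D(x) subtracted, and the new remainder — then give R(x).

R(x) = −8

Step 1: lead(8x⁵ − 22x⁴ + 12x³ − 5x² + 2x + 8) ÷ lead(D) = 8x⁵ ÷ x = 8x⁴. Subtract (8x⁴)·D = 8x⁵ − 16x⁴. Remainder: −6x⁴ + 12x³ − 5x² + 2x + 8.
Step 2: lead(−6x⁴ + 12x³ − 5x² + 2x + 8) ÷ lead(D) = −6x⁴ ÷ x = −6x³. Subtract (−6x³)·D = −6x⁴ + 12x³. Remainder: −5x² + 2x + 8.
Step 3: lead(−5x² + 2x + 8) ÷ lead(D) = −5x² ÷ x = −5x. Subtract (−5x)·D = −5x² + 10x. Remainder: −8x + 8.
Step 4: lead(−8x + 8) ÷ lead(D) = −8x ÷ x = −8. Subtract (−8)·D = −8x + 16. Remainder: −8.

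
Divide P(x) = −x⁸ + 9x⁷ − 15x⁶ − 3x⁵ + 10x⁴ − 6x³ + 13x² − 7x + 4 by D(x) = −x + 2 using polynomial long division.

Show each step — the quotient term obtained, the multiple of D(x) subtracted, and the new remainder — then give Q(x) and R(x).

Q(x) = x⁷ − 7x⁶ + x⁵ + 5x⁴ + 6x² − x + 5; R(x) = −6

Step 1: lead(−x⁸ + 9x⁷ − 15x⁶ − 3x⁵ + 10x⁴ − 6x³ + 13x² − 7x + 4) ÷ lead(D) = −x⁸ ÷ −x = x⁷. Subtract (x⁷)·D = −x⁸ + 2x⁷. Remainder: 7x⁷ − 15x⁶ − 3x⁵ + 10x⁴ − 6x³ + 13x² − 7x + 4.
Step 2: lead(7x⁷ − 15x⁶ − 3x⁵ + 10x⁴ − 6x³ + 13x² − 7x + 4) ÷ lead(D) = 7x⁷ ÷ −x = −7x⁶. Subtract (−7x⁶)·D = 7x⁷ − 14x⁶. Remainder: −x⁶ − 3x⁵ + 10x⁴ − 6x³ + 13x² − 7x + 4.
Step 3: lead(−x⁶ − 3x⁵ + 10x⁴ − 6x³ + 13x² − 7x + 4) ÷ lead(D) = −x⁶ ÷ −x = x⁵. Subtract (x⁵)·D = −x⁶ + 2x⁵. Remainder: −5x⁵ + 10x⁴ − 6x³ + 13x² − 7x + 4.
Step 4: lead(−5x⁵ + 10x⁴ − 6x³ + 13x² − 7x + 4) ÷ lead(D) = −5x⁵ ÷ −x = 5x⁴. Subtract (5x⁴)·D = −5x⁵ + 10x⁴. Remainder: −6x³ + 13x² − 7x + 4.
Step 5: lead(−6x³ + 13x² − 7x + 4) ÷ lead(D) = −6x³ ÷ −x = 6x². Subtract (6x²)·D = −6x³ + 12x². Remainder: x² − 7x + 4.
Step 6: lead(x² − 7x + 4) ÷ lead(D) = x² ÷ −x = −x. Subtract (−x)·D = x² − 2x. Remainder: −5x + 4.
Step 7: lead(−5x + 4) ÷ lead(D) = −5x ÷ −x = 5. Subtract (5)·D = −5x + 10. Remainder: −6.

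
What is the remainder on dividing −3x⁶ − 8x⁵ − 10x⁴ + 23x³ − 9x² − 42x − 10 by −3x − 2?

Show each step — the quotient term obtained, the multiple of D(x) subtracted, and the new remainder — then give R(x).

Step 1: lead(−3x⁶ − 8x⁵ − 10x⁴ + 23x³ − 9x² − 42x − 10) ÷ lead(D) = −3x⁶ ÷ −3x = x⁵. Subtract (x⁵)·D = −3x⁶ − 2x⁵. Remainder: −6x⁵ − 10x⁴ + 23x³ − 9x² − 42x − 10.
Step 2: lead(−6x⁵ − 10x⁴ + 23x³ − 9x² − 42x − 10) ÷ lead(D) = −6x⁵ ÷ −3x = 2x⁴. Subtract (2x⁴)·D = −6x⁵ − 4x⁴. Remainder: −6x⁴ + 23x³ − 9x² − 42x − 10.
Step 3: lead(−6x⁴ + 23x³ − 9x² − 42x − 10) ÷ lead(D) = −6x⁴ ÷ −3x = 2x³. Subtract (2x³)·D = −6x⁴ − 4x³. Remainder: 27x³ − 9x² − 42x − 10.
Step 4: lead(27x³ − 9x² − 42x − 10) ÷ lead(D) = 27x³ ÷ −3x = −9x². Subtract (−9x²)·D = 27x³ + 18x². Remainder: −27x² − 42x − 10.
Step 5: lead(−27x² − 42x − 10) ÷ lead(D) = −27x² ÷ −3x = 9x. Subtract (9x)·D = −27x² − 18x. Remainder: −24x − 10.
Step 6: lead(−24x − 10) ÷ lead(D) = −24x ÷ −3x = 8. Subtract (8)·D = −24x − 16. Remainder: 6.

R(x) = 6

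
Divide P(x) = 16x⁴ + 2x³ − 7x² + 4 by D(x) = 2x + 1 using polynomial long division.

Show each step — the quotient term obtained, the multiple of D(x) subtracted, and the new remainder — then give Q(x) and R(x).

Q(x) = 8x³ − 3x² − 2x + 1; R(x) = 3

Step 1: lead(16x⁴ + 2x³ − 7x² + 4) ÷ lead(D) = 16x⁴ ÷ 2x = 8x³. Subtract (8x³)·D = 16x⁴ + 8x³. Remainder: −6x³ − 7x² + 4.
Step 2: lead(−6x³ − 7x² + 4) ÷ lead(D) = −6x³ ÷ 2x = −3x². Subtract (−3x²)·D = −6x³ − 3x². Remainder: −4x² + 4.
Step 3: lead(−4x² + 4) ÷ lead(D) = −4x² ÷ 2x = −2x. Subtract (−2x)·D = −4x² − 2x. Remainder: 2x + 4.
Step 4: lead(2x + 4) ÷ lead(D) = 2x ÷ 2x = 1. Subtract (1)·D = 2x + 1. Remainder: 3.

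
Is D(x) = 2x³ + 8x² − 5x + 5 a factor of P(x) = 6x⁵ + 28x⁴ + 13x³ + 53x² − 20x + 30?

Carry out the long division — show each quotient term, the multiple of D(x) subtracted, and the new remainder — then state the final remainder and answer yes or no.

Step 1: lead(6x⁵ + 28x⁴ + 13x³ + 53x² − 20x + 30) ÷ lead(D) = 6x⁵ ÷ 2x³ = 3x². Subtract (3x²)·D = 6x⁵ + 24x⁴ − 15x³ + 15x². Remainder: 4x⁴ + 28x³ + 38x² − 20x + 30.
Step 2: lead(4x⁴ + 28x³ + 38x² − 20x + 30) ÷ lead(D) = 4x⁴ ÷ 2x³ = 2x. Subtract (2x)·D = 4x⁴ + 16x³ − 10x² + 10x. Remainder: 12x³ + 48x² − 30x + 30.
Step 3: lead(12x³ + 48x² − 30x + 30) ÷ lead(D) = 12x³ ÷ 2x³ = 6. Subtract (6)·D = 12x³ + 48x² − 30x + 30. Remainder: 0.

R(x) = 0, so D(x) is a factor of P(x). yes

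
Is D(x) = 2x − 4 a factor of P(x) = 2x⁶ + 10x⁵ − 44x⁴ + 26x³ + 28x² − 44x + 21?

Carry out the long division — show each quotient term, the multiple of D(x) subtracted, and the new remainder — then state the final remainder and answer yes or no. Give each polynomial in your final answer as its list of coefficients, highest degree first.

Step 1: lead(2x⁶ + 10x⁵ − 44x⁴ + 26x³ + 28x² − 44x + 21) ÷ lead(D) = 2x⁶ ÷ 2x = x⁵. Subtract (x⁵)·D = 2x⁶ − 4x⁵. Remainder: 14x⁵ − 44x⁴ + 26x³ + 28x² − 44x + 21.
Step 2: lead(14x⁵ − 44x⁴ + 26x³ + 28x² − 44x + 21) ÷ lead(D) = 14x⁵ ÷ 2x = 7x⁴. Subtract (7x⁴)·D = 14x⁵ − 28x⁴. Remainder: −16x⁴ + 26x³ + 28x² − 44x + 21.
Step 3: lead(−16x⁴ + 26x³ + 28x² − 44x + 21) ÷ lead(D) = −16x⁴ ÷ 2x = −8x³. Subtract (−8x³)·D = −16x⁴ + 32x³. Remainder: −6x³ + 28x² − 44x + 21.
Step 4: lead(−6x³ + 28x² − 44x + 21) ÷ lead(D) = −6x³ ÷ 2x = −3x². Subtract (−3x²)·D = −6x³ + 12x². Remainder: 16x² − 44x + 21.
Step 5: lead(16x² − 44x + 21) ÷ lead(D) = 16x² ÷ 2x = 8x. Subtract (8x)·D = 16x² − 32x. Remainder: −12x + 21.
Step 6: lead(−12x + 21) ÷ lead(D) = −12x ÷ 2x = −6. Subtract (−6)·D = −12x + 24. Remainder: −3.

R = [-3], so D(x) is not a factor of P(x). no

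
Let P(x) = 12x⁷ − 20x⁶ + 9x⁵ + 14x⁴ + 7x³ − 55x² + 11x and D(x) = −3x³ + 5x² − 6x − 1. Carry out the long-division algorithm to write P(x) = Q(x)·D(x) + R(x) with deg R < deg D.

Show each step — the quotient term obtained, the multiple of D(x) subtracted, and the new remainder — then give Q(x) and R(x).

Step 1: lead(12x⁷ − 20x⁶ + 9x⁵ + 14x⁴ + 7x³ − 55x² + 11x) ÷ lead(D) = 12x⁷ ÷ −3x³ = −4x⁴. Subtract (−4x⁴)·D = 12x⁷ − 20x⁶ + 24x⁵ + 4x⁴. Remainder: −15x⁵ + 10x⁴ + 7x³ − 55x² + 11x.
Step 2: lead(−15x⁵ + 10x⁴ + 7x³ − 55x² + 11x) ÷ lead(D) = −15x⁵ ÷ −3x³ = 5x². Subtract (5x²)·D = −15x⁵ + 25x⁴ − 30x³ − 5x². Remainder: −15x⁴ + 37x³ − 50x² + 11x.
Step 3: lead(−15x⁴ + 37x³ − 50x² + 11x) ÷ lead(D) = −15x⁴ ÷ −3x³ = 5x. Subtract (5x)·D = −15x⁴ + 25x³ − 30x² − 5x. Remainder: 12x³ − 20x² + 16x.
Step 4: lead(12x³ − 20x² + 16x) ÷ lead(D) = 12x³ ÷ −3x³ = −4. Subtract (−4)·D = 12x³ − 20x² + 24x + 4. Remainder: −8x − 4.

Q(x) = −4x⁴ + 5x² + 5x − 4; R(x) = −8x − 4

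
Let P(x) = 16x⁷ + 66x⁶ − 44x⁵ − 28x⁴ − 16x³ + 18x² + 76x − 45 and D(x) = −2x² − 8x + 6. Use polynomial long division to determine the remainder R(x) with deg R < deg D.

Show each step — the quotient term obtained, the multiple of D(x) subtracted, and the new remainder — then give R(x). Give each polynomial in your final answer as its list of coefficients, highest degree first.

R = [3]

Step 1: lead(16x⁷ + 66x⁶ − 44x⁵ − 28x⁴ − 16x³ + 18x² + 76x − 45) ÷ lead(D) = 16x⁷ ÷ −2x² = −8x⁵. Subtract (−8x⁵)·D = 16x⁷ + 64x⁶ − 48x⁵. Remainder: 2x⁶ + 4x⁵ − 28x⁴ − 16x³ + 18x² + 76x − 45.
Step 2: lead(2x⁶ + 4x⁵ − 28x⁴ − 16x³ + 18x² + 76x − 45) ÷ lead(D) = 2x⁶ ÷ −2x² = −x⁴. Subtract (−x⁴)·D = 2x⁶ + 8x⁵ − 6x⁴. Remainder: −4x⁵ − 22x⁴ − 16x³ + 18x² + 76x − 45.
Step 3: lead(−4x⁵ − 22x⁴ − 16x³ + 18x² + 76x − 45) ÷ lead(D) = −4x⁵ ÷ −2x² = 2x³. Subtract (2x³)·D = −4x⁵ − 16x⁴ + 12x³. Remainder: −6x⁴ − 28x³ + 18x² + 76x − 45.
Step 4: lead(−6x⁴ − 28x³ + 18x² + 76x − 45) ÷ lead(D) = −6x⁴ ÷ −2x² = 3x². Subtract (3x²)·D = −6x⁴ − 24x³ + 18x². Remainder: −4x³ + 76x − 45.
Step 5: lead(−4x³ + 76x − 45) ÷ lead(D) = −4x³ ÷ −2x² = 2x. Subtract (2x)·D = −4x³ − 16x² + 12x. Remainder: 16x² + 64x − 45.
Step 6: lead(16x² + 64x − 45) ÷ lead(D) = 16x² ÷ −2x² = −8. Subtract (−8)·D = 16x² + 64x − 48. Remainder: 3.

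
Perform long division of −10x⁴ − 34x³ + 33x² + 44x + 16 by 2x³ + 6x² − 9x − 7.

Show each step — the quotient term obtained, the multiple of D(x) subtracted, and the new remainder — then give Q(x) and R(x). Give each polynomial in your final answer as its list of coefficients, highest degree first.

Q = [-5, -2]; R = [-9, 2]

Step 1: lead(−10x⁴ − 34x³ + 33x² + 44x + 16) ÷ lead(D) = −10x⁴ ÷ 2x³ = −5x. Subtract (−5x)·D = −10x⁴ − 30x³ + 45x² + 35x. Remainder: −4x³ − 12x² + 9x + 16.
Step 2: lead(−4x³ − 12x² + 9x + 16) ÷ lead(D) = −4x³ ÷ 2x³ = −2. Subtract (−2)·D = −4x³ − 12x² + 18x + 14. Remainder: −9x + 2.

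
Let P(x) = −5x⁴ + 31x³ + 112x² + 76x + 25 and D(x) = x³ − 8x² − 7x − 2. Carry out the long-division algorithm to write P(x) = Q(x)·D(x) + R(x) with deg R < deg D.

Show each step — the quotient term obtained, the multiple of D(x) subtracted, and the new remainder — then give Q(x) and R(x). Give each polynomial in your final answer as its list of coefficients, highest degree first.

Q = [-5, -9]; R = [5, 3, 7]

Step 1: lead(−5x⁴ + 31x³ + 112x² + 76x + 25) ÷ lead(D) = −5x⁴ ÷ x³ = −5x. Subtract (−5x)·D = −5x⁴ + 40x³ + 35x² + 10x. Remainder: −9x³ + 77x² + 66x + 25.
Step 2: lead(−9x³ + 77x² + 66x + 25) ÷ lead(D) = −9x³ ÷ x³ = −9. Subtract (−9)·D = −9x³ + 72x² + 63x + 18. Remainder: 5x² + 3x + 7.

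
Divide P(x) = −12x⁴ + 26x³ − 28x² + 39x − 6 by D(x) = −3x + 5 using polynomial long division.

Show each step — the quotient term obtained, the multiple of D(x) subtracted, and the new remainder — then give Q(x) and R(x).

Step 1: lead(−12x⁴ + 26x³ − 28x² + 39x − 6) ÷ lead(D) = −12x⁴ ÷ −3x = 4x³. Subtract (4x³)·D = −12x⁴ + 20x³. Remainder: 6x³ − 28x² + 39x − 6.
Step 2: lead(6x³ − 28x² + 39x − 6) ÷ lead(D) = 6x³ ÷ −3x = −2x². Subtract (−2x²)·D = 6x³ − 10x². Remainder: −18x² + 39x − 6.
Step 3: lead(−18x² + 39x − 6) ÷ lead(D) = −18x² ÷ −3x = 6x. Subtract (6x)·D = −18x² + 30x. Remainder: 9x − 6.
Step 4: lead(9x − 6) ÷ lead(D) = 9x ÷ −3x = −3. Subtract (−3)·D = 9x − 15. Remainder: 9.

Q(x) = 4x³ − 2x² + 6x − 3; R(x) = 9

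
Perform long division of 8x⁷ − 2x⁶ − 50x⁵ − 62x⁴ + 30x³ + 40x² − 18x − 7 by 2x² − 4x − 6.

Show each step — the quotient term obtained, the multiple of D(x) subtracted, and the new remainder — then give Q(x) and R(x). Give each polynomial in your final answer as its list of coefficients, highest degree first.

Step 1: lead(8x⁷ − 2x⁶ − 50x⁵ − 62x⁴ + 30x³ + 40x² − 18x − 7) ÷ lead(D) = 8x⁷ ÷ 2x² = 4x⁵. Subtract (4x⁵)·D = 8x⁷ − 16x⁶ − 24x⁵. Remainder: 14x⁶ − 26x⁵ − 62x⁴ + 30x³ + 40x² − 18x − 7.
Step 2: lead(14x⁶ − 26x⁵ − 62x⁴ + 30x³ + 40x² − 18x − 7) ÷ lead(D) = 14x⁶ ÷ 2x² = 7x⁴. Subtract (7x⁴)·D = 14x⁶ − 28x⁵ − 42x⁴. Remainder: 2x⁵ − 20x⁴ + 30x³ + 40x² − 18x − 7.
Step 3: lead(2x⁵ − 20x⁴ + 30x³ + 40x² − 18x − 7) ÷ lead(D) = 2x⁵ ÷ 2x² = x³. Subtract (x³)·D = 2x⁵ − 4x⁴ − 6x³. Remainder: −16x⁴ + 36x³ + 40x² − 18x − 7.
Step 4: lead(−16x⁴ + 36x³ + 40x² − 18x − 7) ÷ lead(D) = −16x⁴ ÷ 2x² = −8x². Subtract (−8x²)·D = −16x⁴ + 32x³ + 48x². Remainder: 4x³ − 8x² − 18x − 7.
Step 5: lead(4x³ − 8x² − 18x − 7) ÷ lead(D) = 4x³ ÷ 2x² = 2x. Subtract (2x)·D = 4x³ − 8x² − 12x. Remainder: −6x − 7.

Q = [4, 7, 1, -8, 2, 0]; R = [-6, -7]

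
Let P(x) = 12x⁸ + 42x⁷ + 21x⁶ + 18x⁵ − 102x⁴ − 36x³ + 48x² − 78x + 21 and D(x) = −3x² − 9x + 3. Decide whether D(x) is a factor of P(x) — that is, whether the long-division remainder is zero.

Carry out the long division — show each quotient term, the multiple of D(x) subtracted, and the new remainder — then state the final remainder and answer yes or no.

Step 1: lead(12x⁸ + 42x⁷ + 21x⁶ + 18x⁵ − 102x⁴ − 36x³ + 48x² − 78x + 21) ÷ lead(D) = 12x⁸ ÷ −3x² = −4x⁶. Subtract (−4x⁶)·D = 12x⁸ + 36x⁷ − 12x⁶. Remainder: 6x⁷ + 33x⁶ + 18x⁵ − 102x⁴ − 36x³ + 48x² − 78x + 21.
Step 2: lead(6x⁷ + 33x⁶ + 18x⁵ − 102x⁴ − 36x³ + 48x² − 78x + 21) ÷ lead(D) = 6x⁷ ÷ −3x² = −2x⁵. Subtract (−2x⁵)·D = 6x⁷ + 18x⁶ − 6x⁵. Remainder: 15x⁶ + 24x⁵ − 102x⁴ − 36x³ + 48x² − 78x + 21.
Step 3: lead(15x⁶ + 24x⁵ − 102x⁴ − 36x³ + 48x² − 78x + 21) ÷ lead(D) = 15x⁶ ÷ −3x² = −5x⁴. Subtract (−5x⁴)·D = 15x⁶ + 45x⁵ − 15x⁴. Remainder: −21x⁵ − 87x⁴ − 36x³ + 48x² − 78x + 21.
Step 4: lead(−21x⁵ − 87x⁴ − 36x³ + 48x² − 78x + 21) ÷ lead(D) = −21x⁵ ÷ −3x² = 7x³. Subtract (7x³)·D = −21x⁵ − 63x⁴ + 21x³. Remainder: −24x⁴ − 57x³ + 48x² − 78x + 21.
Step 5: lead(−24x⁴ − 57x³ + 48x² − 78x + 21) ÷ lead(D) = −24x⁴ ÷ −3x² = 8x². Subtract (8x²)·D = −24x⁴ − 72x³ + 24x². Remainder: 15x³ + 24x² − 78x + 21.
Step 6: lead(15x³ + 24x² − 78x + 21) ÷ lead(D) = 15x³ ÷ −3x² = −5x. Subtract (−5x)·D = 15x³ + 45x² − 15x. Remainder: −21x² − 63x + 21.
Step 7: lead(−21x² − 63x + 21) ÷ lead(D) = −21x² ÷ −3x² = 7. Subtract (7)·D = −21x² − 63x + 21. Remainder: 0.

R(x) = 0, so D(x) is a factor of P(x). yes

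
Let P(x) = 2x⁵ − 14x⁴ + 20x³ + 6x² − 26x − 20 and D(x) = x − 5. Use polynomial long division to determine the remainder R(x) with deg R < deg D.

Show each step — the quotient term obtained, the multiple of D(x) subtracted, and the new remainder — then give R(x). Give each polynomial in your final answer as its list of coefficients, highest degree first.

Step 1: lead(2x⁵ − 14x⁴ + 20x³ + 6x² − 26x − 20) ÷ lead(D) = 2x⁵ ÷ x = 2x⁴. Subtract (2x⁴)·D = 2x⁵ − 10x⁴. Remainder: −4x⁴ + 20x³ + 6x² − 26x − 20.
Step 2: lead(−4x⁴ + 20x³ + 6x² − 26x − 20) ÷ lead(D) = −4x⁴ ÷ x = −4x³. Subtract (−4x³)·D = −4x⁴ + 20x³. Remainder: 6x² − 26x − 20.
Step 3: lead(6x² − 26x − 20) ÷ lead(D) = 6x² ÷ x = 6x. Subtract (6x)·D = 6x² − 30x. Remainder: 4x − 20.
Step 4: lead(4x − 20) ÷ lead(D) = 4x ÷ x = 4. Subtract (4)·D = 4x − 20. Remainder: 0.

R = [0]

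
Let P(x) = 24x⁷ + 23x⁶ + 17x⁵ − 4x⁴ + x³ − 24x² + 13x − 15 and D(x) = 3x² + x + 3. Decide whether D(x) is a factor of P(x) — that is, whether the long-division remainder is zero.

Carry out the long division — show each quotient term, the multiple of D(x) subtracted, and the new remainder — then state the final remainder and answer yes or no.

R(x) = 0, so D(x) is a factor of P(x). yes

Step 1: lead(24x⁷ + 23x⁶ + 17x⁵ − 4x⁴ + x³ − 24x² + 13x − 15) ÷ lead(D) = 24x⁷ ÷ 3x² = 8x⁵. Subtract (8x⁵)·D = 24x⁷ + 8x⁶ + 24x⁵. Remainder: 15x⁶ − 7x⁵ − 4x⁴ + x³ − 24x² + 13x − 15.
Step 2: lead(15x⁶ − 7x⁵ − 4x⁴ + x³ − 24x² + 13x − 15) ÷ lead(D) = 15x⁶ ÷ 3x² = 5x⁴. Subtract (5x⁴)·D = 15x⁶ + 5x⁵ + 15x⁴. Remainder: −12x⁵ − 19x⁴ + x³ − 24x² + 13x − 15.
Step 3: lead(−12x⁵ − 19x⁴ + x³ − 24x² + 13x − 15) ÷ lead(D) = −12x⁵ ÷ 3x² = −4x³. Subtract (−4x³)·D = −12x⁵ − 4x⁴ − 12x³. Remainder: −15x⁴ + 13x³ − 24x² + 13x − 15.
Step 4: lead(−15x⁴ + 13x³ − 24x² + 13x − 15) ÷ lead(D) = −15x⁴ ÷ 3x² = −5x². Subtract (−5x²)·D = −15x⁴ − 5x³ − 15x². Remainder: 18x³ − 9x² + 13x − 15.
Step 5: lead(18x³ − 9x² + 13x − 15) ÷ lead(D) = 18x³ ÷ 3x² = 6x. Subtract (6x)·D = 18x³ + 6x² + 18x. Remainder: −15x² − 5x − 15.
Step 6: lead(−15x² − 5x − 15) ÷ lead(D) = −15x² ÷ 3x² = −5. Subtract (−5)·D = −15x² − 5x − 15. Remainder: 0.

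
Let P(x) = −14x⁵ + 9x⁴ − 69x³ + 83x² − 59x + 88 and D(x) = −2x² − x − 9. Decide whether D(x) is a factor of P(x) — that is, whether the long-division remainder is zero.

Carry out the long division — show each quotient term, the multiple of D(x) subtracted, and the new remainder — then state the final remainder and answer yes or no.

Step 1: lead(−14x⁵ + 9x⁴ − 69x³ + 83x² − 59x + 88) ÷ lead(D) = −14x⁵ ÷ −2x² = 7x³. Subtract (7x³)·D = −14x⁵ − 7x⁴ − 63x³. Remainder: 16x⁴ − 6x³ + 83x² − 59x + 88.
Step 2: lead(16x⁴ − 6x³ + 83x² − 59x + 88) ÷ lead(D) = 16x⁴ ÷ −2x² = −8x². Subtract (−8x²)·D = 16x⁴ + 8x³ + 72x². Remainder: −14x³ + 11x² − 59x + 88.
Step 3: lead(−14x³ + 11x² − 59x + 88) ÷ lead(D) = −14x³ ÷ −2x² = 7x. Subtract (7x)·D = −14x³ − 7x² − 63x. Remainder: 18x² + 4x + 88.
Step 4: lead(18x² + 4x + 88) ÷ lead(D) = 18x² ÷ −2x² = −9. Subtract (−9)·D = 18x² + 9x + 81. Remainder: −5x + 7.

R(x) = −5x + 7, so D(x) is not a factor of P(x). no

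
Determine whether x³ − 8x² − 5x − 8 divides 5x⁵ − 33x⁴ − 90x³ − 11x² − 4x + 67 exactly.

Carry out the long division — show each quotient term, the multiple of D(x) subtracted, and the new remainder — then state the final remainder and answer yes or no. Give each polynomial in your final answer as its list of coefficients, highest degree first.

R = [-8, 7, -5], so D(x) is not a factor of P(x). no

Step 1: lead(5x⁵ − 33x⁴ − 90x³ − 11x² − 4x + 67) ÷ lead(D) = 5x⁵ ÷ x³ = 5x². Subtract (5x²)·D = 5x⁵ − 40x⁴ − 25x³ − 40x². Remainder: 7x⁴ − 65x³ + 29x² − 4x + 67.
Step 2: lead(7x⁴ − 65x³ + 29x² − 4x + 67) ÷ lead(D) = 7x⁴ ÷ x³ = 7x. Subtract (7x)·D = 7x⁴ − 56x³ − 35x² − 56x. Remainder: −9x³ + 64x² + 52x + 67.
Step 3: lead(−9x³ + 64x² + 52x + 67) ÷ lead(D) = −9x³ ÷ x³ = −9. Subtract (−9)·D = −9x³ + 72x² + 45x + 72. Remainder: −8x² + 7x − 5.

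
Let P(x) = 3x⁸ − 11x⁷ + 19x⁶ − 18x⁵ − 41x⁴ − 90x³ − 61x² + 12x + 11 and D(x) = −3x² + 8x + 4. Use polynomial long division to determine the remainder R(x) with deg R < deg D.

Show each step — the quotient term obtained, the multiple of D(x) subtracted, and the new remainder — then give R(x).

Step 1: lead(3x⁸ − 11x⁷ + 19x⁶ − 18x⁵ − 41x⁴ − 90x³ − 61x² + 12x + 11) ÷ lead(D) = 3x⁸ ÷ −3x² = −x⁶. Subtract (−x⁶)·D = 3x⁸ − 8x⁷ − 4x⁶. Remainder: −3x⁷ + 23x⁶ − 18x⁵ − 41x⁴ − 90x³ − 61x² + 12x + 11.
Step 2: lead(−3x⁷ + 23x⁶ − 18x⁵ − 41x⁴ − 90x³ − 61x² + 12x + 11) ÷ lead(D) = −3x⁷ ÷ −3x² = x⁵. Subtract (x⁵)·D = −3x⁷ + 8x⁶ + 4x⁵. Remainder: 15x⁶ − 22x⁵ − 41x⁴ − 90x³ − 61x² + 12x + 11.
Step 3: lead(15x⁶ − 22x⁵ − 41x⁴ − 90x³ − 61x² + 12x + 11) ÷ lead(D) = 15x⁶ ÷ −3x² = −5x⁴. Subtract (−5x⁴)·D = 15x⁶ − 40x⁵ − 20x⁴. Remainder: 18x⁵ − 21x⁴ − 90x³ − 61x² + 12x + 11.
Step 4: lead(18x⁵ − 21x⁴ − 90x³ − 61x² + 12x + 11) ÷ lead(D) = 18x⁵ ÷ −3x² = −6x³. Subtract (−6x³)·D = 18x⁵ − 48x⁴ − 24x³. Remainder: 27x⁴ − 66x³ − 61x² + 12x + 11.
Step 5: lead(27x⁴ − 66x³ − 61x² + 12x + 11) ÷ lead(D) = 27x⁴ ÷ −3x² = −9x². Subtract (−9x²)·D = 27x⁴ − 72x³ − 36x². Remainder: 6x³ − 25x² + 12x + 11.
Step 6: lead(6x³ − 25x² + 12x + 11) ÷ lead(D) = 6x³ ÷ −3x² = −2x. Subtract (−2x)·D = 6x³ − 16x² − 8x. Remainder: −9x² + 20x + 11.
Step 7: lead(−9x² + 20x + 11) ÷ lead(D) = −9x² ÷ −3x² = 3. Subtract (3)·D = −9x² + 24x + 12. Remainder: −4x − 1.

R(x) = −4x − 1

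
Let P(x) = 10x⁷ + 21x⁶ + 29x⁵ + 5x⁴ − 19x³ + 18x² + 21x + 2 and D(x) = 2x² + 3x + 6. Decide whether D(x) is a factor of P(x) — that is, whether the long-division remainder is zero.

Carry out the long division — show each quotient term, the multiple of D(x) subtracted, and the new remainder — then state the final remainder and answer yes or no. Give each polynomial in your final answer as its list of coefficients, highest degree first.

R = [-3, 2], so D(x) is not a factor of P(x). no

Step 1: lead(10x⁷ + 21x⁶ + 29x⁵ + 5x⁴ − 19x³ + 18x² + 21x + 2) ÷ lead(D) = 10x⁷ ÷ 2x² = 5x⁵. Subtract (5x⁵)·D = 10x⁷ + 15x⁶ + 30x⁵. Remainder: 6x⁶ − x⁵ + 5x⁴ − 19x³ + 18x² + 21x + 2.
Step 2: lead(6x⁶ − x⁵ + 5x⁴ − 19x³ + 18x² + 21x + 2) ÷ lead(D) = 6x⁶ ÷ 2x² = 3x⁴. Subtract (3x⁴)·D = 6x⁶ + 9x⁵ + 18x⁴. Remainder: −10x⁵ − 13x⁴ − 19x³ + 18x² + 21x + 2.
Step 3: lead(−10x⁵ − 13x⁴ − 19x³ + 18x² + 21x + 2) ÷ lead(D) = −10x⁵ ÷ 2x² = −5x³. Subtract (−5x³)·D = −10x⁵ − 15x⁴ − 30x³. Remainder: 2x⁴ + 11x³ + 18x² + 21x + 2.
Step 4: lead(2x⁴ + 11x³ + 18x² + 21x + 2) ÷ lead(D) = 2x⁴ ÷ 2x² = x². Subtract (x²)·D = 2x⁴ + 3x³ + 6x². Remainder: 8x³ + 12x² + 21x + 2.
Step 5: lead(8x³ + 12x² + 21x + 2) ÷ lead(D) = 8x³ ÷ 2x² = 4x. Subtract (4x)·D = 8x³ + 12x² + 24x. Remainder: −3x + 2.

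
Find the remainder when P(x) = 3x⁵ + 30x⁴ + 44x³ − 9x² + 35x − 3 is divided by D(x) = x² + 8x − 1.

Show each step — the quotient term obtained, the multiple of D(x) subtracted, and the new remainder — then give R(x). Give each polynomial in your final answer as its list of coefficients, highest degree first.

Step 1: lead(3x⁵ + 30x⁴ + 44x³ − 9x² + 35x − 3) ÷ lead(D) = 3x⁵ ÷ x² = 3x³. Subtract (3x³)·D = 3x⁵ + 24x⁴ − 3x³. Remainder: 6x⁴ + 47x³ − 9x² + 35x − 3.
Step 2: lead(6x⁴ + 47x³ − 9x² + 35x − 3) ÷ lead(D) = 6x⁴ ÷ x² = 6x². Subtract (6x²)·D = 6x⁴ + 48x³ − 6x². Remainder: −x³ − 3x² + 35x − 3.
Step 3: lead(−x³ − 3x² + 35x − 3) ÷ lead(D) = −x³ ÷ x² = −x. Subtract (−x)·D = −x³ − 8x² + x. Remainder: 5x² + 34x − 3.
Step 4: lead(5x² + 34x − 3) ÷ lead(D) = 5x² ÷ x² = 5. Subtract (5)·D = 5x² + 40x − 5. Remainder: −6x + 2.

R = [-6, 2]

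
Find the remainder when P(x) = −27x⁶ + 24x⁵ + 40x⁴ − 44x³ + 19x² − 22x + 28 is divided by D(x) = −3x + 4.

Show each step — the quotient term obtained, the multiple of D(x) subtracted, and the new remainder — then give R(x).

Step 1: lead(−27x⁶ + 24x⁵ + 40x⁴ − 44x³ + 19x² − 22x + 28) ÷ lead(D) = −27x⁶ ÷ −3x = 9x⁵. Subtract (9x⁵)·D = −27x⁶ + 36x⁵. Remainder: −12x⁵ + 40x⁴ − 44x³ + 19x² − 22x + 28.
Step 2: lead(−12x⁵ + 40x⁴ − 44x³ + 19x² − 22x + 28) ÷ lead(D) = −12x⁵ ÷ −3x = 4x⁴. Subtract (4x⁴)·D = −12x⁵ + 16x⁴. Remainder: 24x⁴ − 44x³ + 19x² − 22x + 28.
Step 3: lead(24x⁴ − 44x³ + 19x² − 22x + 28) ÷ lead(D) = 24x⁴ ÷ −3x = −8x³. Subtract (−8x³)·D = 24x⁴ − 32x³. Remainder: −12x³ + 19x² − 22x + 28.
Step 4: lead(−12x³ + 19x² − 22x + 28) ÷ lead(D) = −12x³ ÷ −3x = 4x². Subtract (4x²)·D = −12x³ + 16x². Remainder: 3x² − 22x + 28.
Step 5: lead(3x² − 22x + 28) ÷ lead(D) = 3x² ÷ −3x = −x. Subtract (−x)·D = 3x² − 4x. Remainder: −18x + 28.
Step 6: lead(−18x + 28) ÷ lead(D) = −18x ÷ −3x = 6. Subtract (6)·D = −18x + 24. Remainder: 4.

R(x) = 4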